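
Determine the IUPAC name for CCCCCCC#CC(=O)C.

The longest carbon chain that includes the carbonyl and the multiple bond has 10 carbons, so the parent hydride is decane.
A ketone (C=O on an internal carbon) is the principal characteristic group, giving the suffix -one.
A C≡C triple bond in the chain gives the infix -yne-.
Number the chain so that numbering from this end puts the carbonyl group at C-2 rather than C-9.
This places the carbonyl at C-2; the triple bond between C-3 and C-4.
Putting it together: dec-3-yn-2-one.

dec-3-yn-2-one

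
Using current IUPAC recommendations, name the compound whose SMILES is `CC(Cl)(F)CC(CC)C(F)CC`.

The longest continuous carbon chain has 7 atoms, so the parent hydride is heptane.
The numbering direction is chosen so that the substituent locant set {2,2,4,5} is lower than {3,4,6,6} at the first point of difference.
This places a chloro group at C-2; an ethyl group at C-4; fluoro groups at C-2 and C-5.
The substituents are ordered alphabetically, ignoring any di-/tri- multipliers.
Assembling the pieces gives 2-chloro-4-ethyl-2,5-difluoroheptane.

2-chloro-4-ethyl-2,5-difluoroheptane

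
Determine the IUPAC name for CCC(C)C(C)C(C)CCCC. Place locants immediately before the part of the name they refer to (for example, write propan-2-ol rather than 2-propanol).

The longest carbon chain is 9 atoms: the parent is nonane.
Choose the numbering such that the substituent locant set {3,4,5} is lower than {5,6,7} at the first point of difference.
This places methyl groups at C-3 and C-4 and C-5.
Assembling the pieces gives 3,4,5-trimethylnonane.

3,4,5-trimethylnonane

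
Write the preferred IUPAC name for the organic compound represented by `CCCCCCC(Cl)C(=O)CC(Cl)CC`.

3,6-dichlorododecan-5-one

The longest chain bearing the carbonyl is 12 carbons long (dodecane).
The principal characteristic group is a ketone (C=O on an internal carbon), named with the suffix -one.
Choose the numbering such that numbering from this end puts the carbonyl group at C-5 rather than C-8.
This places the carbonyl at C-5; chloro groups at C-3 and C-6.
Assembling the pieces gives 3,6-dichlorododecan-5-one.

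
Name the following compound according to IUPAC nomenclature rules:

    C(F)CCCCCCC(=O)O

The longest carbon chain that includes the –COOH group has 8 carbons, so the parent hydride is octane.
A carboxylic acid (terminal –COOH) is the principal characteristic group, giving the suffix -oic acid.
Choose the numbering such that the carboxylic acid carbon is C-1 by definition.
That gives a fluoro group at C-8.
The name is 8-fluorooctanoic acid.

8-fluorooctanoic acid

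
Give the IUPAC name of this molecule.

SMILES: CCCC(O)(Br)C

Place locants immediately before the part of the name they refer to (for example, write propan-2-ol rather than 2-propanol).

The longest chain bearing the –OH group is 5 carbons long (pentane).
The principal characteristic group is an alcohol (–OH), named with the suffix -ol.
Choose the numbering such that numbering from this end puts the hydroxyl group at C-2 rather than C-4.
This places the hydroxyl at C-2; a bromo group at C-2.
Assembling the pieces gives 2-bromopentan-2-ol.

2-bromopentan-2-ol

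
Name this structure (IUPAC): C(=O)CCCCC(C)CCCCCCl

Counting along the main chain through the –CHO group gives 11 carbons: the parent is undecane.
The principal characteristic group is an aldehyde (terminal –CHO), named with the suffix -al.
The numbering direction is chosen so that the aldehyde carbon is C-1 by definition.
With this numbering: a chloro group at C-11; a methyl group at C-6.
Prefixes are listed alphabetically: chloro, methyl.
The name is 11-chloro-6-methylundecanal.

11-chloro-6-methylundecanal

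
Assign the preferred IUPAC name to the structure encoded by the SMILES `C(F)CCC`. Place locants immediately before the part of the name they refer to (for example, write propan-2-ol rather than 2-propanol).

The parent chain contains 4 carbons (butane).
The numbering direction is chosen so that the substituent locant set {1} is lower than {4} at the first point of difference.
That gives a fluoro group at C-1.
Assembling the pieces gives 1-fluorobutane.

1-fluorobutane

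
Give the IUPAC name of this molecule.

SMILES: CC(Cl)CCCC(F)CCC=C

The longest chain bearing the multiple bond is 10 carbons long (decane).
The chain contains a C=C double bond, so the unsaturation ending is -ene.
The numbering direction is chosen so that numbering from this end puts the double bond at C-1 rather than C-9.
This places the double bond between C-1 and C-2; a chloro group at C-9; a fluoro group at C-5.
Prefixes are listed alphabetically: chloro, fluoro.
Putting it together: 9-chloro-5-fluorodec-1-ene.

9-chloro-5-fluorodec-1-ene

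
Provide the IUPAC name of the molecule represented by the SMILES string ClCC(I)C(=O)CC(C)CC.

The longest chain bearing the carbonyl is 7 carbons long (heptane).
The principal characteristic group is a ketone (C=O on an internal carbon), named with the suffix -one.
Number the chain so that numbering from this end puts the carbonyl group at C-3 rather than C-5.
With this numbering: the carbonyl at C-3; a chloro group at C-1; an iodo group at C-2; a methyl group at C-5.
Prefixes are listed alphabetically: chloro, iodo, methyl.
The name is 1-chloro-2-iodo-5-methylheptan-3-one.

1-chloro-2-iodo-5-methylheptan-3-one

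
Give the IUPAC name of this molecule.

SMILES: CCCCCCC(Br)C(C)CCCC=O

The longest chain bearing the –CHO group is 12 carbons long (dodecane).
The highest-priority functional group is an aldehyde (terminal –CHO), so the name ends in -al.
Choose the numbering such that the aldehyde carbon is C-1 by definition.
With this numbering: a bromo group at C-6; a methyl group at C-5.
The substituents are ordered alphabetically, ignoring any di-/tri- multipliers.
Putting it together: 6-bromo-5-methyldodecanal.

6-bromo-5-methyldodecanal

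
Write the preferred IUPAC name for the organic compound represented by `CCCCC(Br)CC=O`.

The longest carbon chain that includes the –CHO group has 7 carbons, so the parent hydride is heptane.
The highest-priority functional group is an aldehyde (terminal –CHO), so the name ends in -al.
The numbering direction is chosen so that the aldehyde carbon is C-1 by definition.
This places a bromo group at C-3.
Assembling the pieces gives 3-bromoheptanal.

3-bromoheptanal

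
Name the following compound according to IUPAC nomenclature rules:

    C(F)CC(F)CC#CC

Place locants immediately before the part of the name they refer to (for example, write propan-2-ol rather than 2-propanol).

5,7-difluorohept-2-yne

Counting along the main chain through the multiple bond gives 7 carbons: the parent is heptane.
The chain contains a C≡C triple bond, so the unsaturation ending is -yne.
Number the chain so that numbering from this end puts the triple bond at C-2 rather than C-5.
This places the triple bond between C-2 and C-3; fluoro groups at C-5 and C-7.
The name is 5,7-difluorohept-2-yne.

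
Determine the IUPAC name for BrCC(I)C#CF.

The longest chain bearing the multiple bond is 4 carbons long (butane).
A C≡C triple bond in the chain gives the infix -yne-.
Choose the numbering such that numbering from this end puts the triple bond at C-1 rather than C-3.
That gives the triple bond between C-1 and C-2; a bromo group at C-4; a fluoro group at C-1; an iodo group at C-3.
Prefixes are listed alphabetically: bromo, fluoro, iodo.
Putting it together: 4-bromo-1-fluoro-3-iodobut-1-yne.

4-bromo-1-fluoro-3-iodobut-1-yne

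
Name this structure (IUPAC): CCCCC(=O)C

hexan-2-one

The longest carbon chain that includes the carbonyl has 6 carbons, so the parent hydride is hexane.
A ketone (C=O on an internal carbon) is the principal characteristic group, giving the suffix -one.
Number the chain so that numbering from this end puts the carbonyl group at C-2 rather than C-5.
With this numbering: the carbonyl at C-2.
Putting it together: hexan-2-one.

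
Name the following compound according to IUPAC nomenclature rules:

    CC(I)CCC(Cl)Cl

1,1-dichloro-4-iodopentane

The longest continuous carbon chain has 5 atoms, so the parent hydride is pentane.
The numbering direction is chosen so that the substituent locant set {1,1,4} is lower than {2,5,5} at the first point of difference.
This places two chloro groups at C-1; an iodo group at C-4.
Prefixes are listed alphabetically: chloro, iodo.
Assembling the pieces gives 1,1-dichloro-4-iodopentane.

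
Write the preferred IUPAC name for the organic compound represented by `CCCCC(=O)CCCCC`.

decan-5-one

Counting along the main chain through the carbonyl gives 10 carbons: the parent is decane.
A ketone (C=O on an internal carbon) is the principal characteristic group, giving the suffix -one.
The numbering direction is chosen so that numbering from this end puts the carbonyl group at C-5 rather than C-6.
This places the carbonyl at C-5.
Assembling the pieces gives decan-5-one.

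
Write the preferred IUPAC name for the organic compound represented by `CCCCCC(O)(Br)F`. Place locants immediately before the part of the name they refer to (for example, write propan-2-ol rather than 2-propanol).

The longest carbon chain that includes the –OH group has 6 carbons, so the parent hydride is hexane.
The highest-priority functional group is an alcohol (–OH), so the name ends in -ol.
Choose the numbering such that numbering from this end puts the hydroxyl group at C-1 rather than C-6.
This places the hydroxyl at C-1; a bromo group at C-1; a fluoro group at C-1.
Substituent prefixes are cited in alphabetical order (multiplying prefixes like di-/tri- are ignored for ordering).
The name is 1-bromo-1-fluorohexan-1-ol.

1-bromo-1-fluorohexan-1-ol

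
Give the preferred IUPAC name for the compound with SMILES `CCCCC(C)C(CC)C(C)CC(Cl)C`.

The longest continuous carbon chain has 10 atoms, so the parent hydride is decane.
Number the chain so that the substituent locant set {2,4,5,6} is lower than {5,6,7,9} at the first point of difference.
With this numbering: a chloro group at C-2; an ethyl group at C-5; methyl groups at C-4 and C-6.
Prefixes are listed alphabetically: chloro, ethyl, methyl.
Putting it together: 2-chloro-5-ethyl-4,6-dimethyldecane.

2-chloro-5-ethyl-4,6-dimethyldecane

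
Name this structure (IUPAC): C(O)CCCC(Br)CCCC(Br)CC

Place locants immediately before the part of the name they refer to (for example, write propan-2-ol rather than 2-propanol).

5,9-dibromoundecan-1-ol

Counting along the main chain through the –OH group gives 11 carbons: the parent is undecane.
The highest-priority functional group is an alcohol (–OH), so the name ends in -ol.
Choose the numbering such that numbering from this end puts the hydroxyl group at C-1 rather than C-11.
With this numbering: the hydroxyl at C-1; bromo groups at C-5 and C-9.
Putting it together: 5,9-dibromoundecan-1-ol.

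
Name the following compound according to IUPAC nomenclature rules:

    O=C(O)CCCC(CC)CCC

The longest chain bearing the –COOH group is 8 carbons long (octane).
The principal characteristic group is a carboxylic acid (terminal –COOH), named with the suffix -oic acid.
Number the chain so that the carboxylic acid carbon is C-1 by definition.
With this numbering: an ethyl group at C-5.
Putting it together: 5-ethyloctanoic acid.

5-ethyloctanoic acid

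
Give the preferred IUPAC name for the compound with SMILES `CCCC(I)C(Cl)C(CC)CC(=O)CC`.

6-chloro-5-ethyl-7-iododecan-3-one

The longest carbon chain that includes the carbonyl has 10 carbons, so the parent hydride is decane.
A ketone (C=O on an internal carbon) is the principal characteristic group, giving the suffix -one.
Number the chain so that numbering from this end puts the carbonyl group at C-3 rather than C-8.
With this numbering: the carbonyl at C-3; a chloro group at C-6; an ethyl group at C-5; an iodo group at C-7.
Prefixes are listed alphabetically: chloro, ethyl, iodo.
Putting it together: 6-chloro-5-ethyl-7-iododecan-3-one.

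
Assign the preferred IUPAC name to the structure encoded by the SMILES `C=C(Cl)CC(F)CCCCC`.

The longest chain bearing the multiple bond is 9 carbons long (nonane).
A C=C double bond in the chain gives the infix -ene-.
Choose the numbering such that numbering from this end puts the double bond at C-1 rather than C-8.
That gives the double bond between C-1 and C-2; a chloro group at C-2; a fluoro group at C-4.
Substituent prefixes are cited in alphabetical order (multiplying prefixes like di-/tri- are ignored for ordering).
Putting it together: 2-chloro-4-fluoronon-1-ene.

2-chloro-4-fluoronon-1-ene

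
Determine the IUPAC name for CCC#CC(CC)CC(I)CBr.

8-bromo-5-ethyl-7-iodooct-3-yne

Counting along the main chain through the multiple bond gives 8 carbons: the parent is octane.
A C≡C triple bond in the chain gives the infix -yne-.
The numbering direction is chosen so that numbering from this end puts the triple bond at C-3 rather than C-5.
With this numbering: the triple bond between C-3 and C-4; a bromo group at C-8; an ethyl group at C-5; an iodo group at C-7.
Substituent prefixes are cited in alphabetical order (multiplying prefixes like di-/tri- are ignored for ordering).
Putting it together: 8-bromo-5-ethyl-7-iodooct-3-yne.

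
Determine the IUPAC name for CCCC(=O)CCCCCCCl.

10-chlorodecan-4-one

The longest chain bearing the carbonyl is 10 carbons long (decane).
The principal characteristic group is a ketone (C=O on an internal carbon), named with the suffix -one.
The numbering direction is chosen so that numbering from this end puts the carbonyl group at C-4 rather than C-7.
With this numbering: the carbonyl at C-4; a chloro group at C-10.
Assembling the pieces gives 10-chlorodecan-4-one.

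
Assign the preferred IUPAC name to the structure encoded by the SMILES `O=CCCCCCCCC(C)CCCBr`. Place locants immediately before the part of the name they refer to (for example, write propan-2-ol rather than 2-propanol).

Counting along the main chain through the –CHO group gives 12 carbons: the parent is dodecane.
The principal characteristic group is an aldehyde (terminal –CHO), named with the suffix -al.
The numbering direction is chosen so that the aldehyde carbon is C-1 by definition.
This places a bromo group at C-12; a methyl group at C-9.
The substituents are ordered alphabetically, ignoring any di-/tri- multipliers.
Assembling the pieces gives 12-bromo-9-methyldodecanal.

12-bromo-9-methyldodecanal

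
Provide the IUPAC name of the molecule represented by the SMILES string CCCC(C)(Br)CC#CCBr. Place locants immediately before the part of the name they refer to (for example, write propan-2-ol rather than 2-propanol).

1,5-dibromo-5-methyloct-2-yne

The longest chain bearing the multiple bond is 8 carbons long (octane).
A C≡C triple bond in the chain gives the infix -yne-.
Number the chain so that numbering from this end puts the triple bond at C-2 rather than C-6.
This places the triple bond between C-2 and C-3; bromo groups at C-1 and C-5; a methyl group at C-5.
The substituents are ordered alphabetically, ignoring any di-/tri- multipliers.
The name is 1,5-dibromo-5-methyloct-2-yne.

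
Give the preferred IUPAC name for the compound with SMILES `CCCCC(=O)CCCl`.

1-chloroheptan-3-one

Counting along the main chain through the carbonyl gives 7 carbons: the parent is heptane.
The principal characteristic group is a ketone (C=O on an internal carbon), named with the suffix -one.
Number the chain so that numbering from this end puts the carbonyl group at C-3 rather than C-5.
This places the carbonyl at C-3; a chloro group at C-1.
Putting it together: 1-chloroheptan-3-one.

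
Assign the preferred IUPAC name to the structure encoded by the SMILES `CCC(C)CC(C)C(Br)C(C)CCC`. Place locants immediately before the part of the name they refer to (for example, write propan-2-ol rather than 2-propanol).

6-bromo-3,5,7-trimethyldecane

The longest continuous carbon chain has 10 atoms, so the parent hydride is decane.
The numbering direction is chosen so that the substituent locant set {3,5,6,7} is lower than {4,5,6,8} at the first point of difference.
That gives a bromo group at C-6; methyl groups at C-3 and C-5 and C-7.
The substituents are ordered alphabetically, ignoring any di-/tri- multipliers.
Assembling the pieces gives 6-bromo-3,5,7-trimethyldecane.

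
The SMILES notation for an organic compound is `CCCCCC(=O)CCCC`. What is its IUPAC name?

decan-5-one

The longest chain bearing the carbonyl is 10 carbons long (decane).
A ketone (C=O on an internal carbon) is the principal characteristic group, giving the suffix -one.
Choose the numbering such that numbering from this end puts the carbonyl group at C-5 rather than C-6.
This places the carbonyl at C-5.
The name is decan-5-one.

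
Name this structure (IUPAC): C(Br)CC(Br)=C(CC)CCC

The longest carbon chain that includes the multiple bond has 7 carbons, so the parent hydride is heptane.
There is one C=C double bond, indicated by the ending -ene.
Number the chain so that numbering from this end puts the double bond at C-3 rather than C-4.
This places the double bond between C-3 and C-4; bromo groups at C-1 and C-3; an ethyl group at C-4.
Prefixes are listed alphabetically: bromo, ethyl.
The name is 1,3-dibromo-4-ethylhept-3-ene.

1,3-dibromo-4-ethylhept-3-ene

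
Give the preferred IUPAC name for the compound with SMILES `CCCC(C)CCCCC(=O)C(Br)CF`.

2-bromo-1-fluoro-8-methylundecan-3-one

The longest chain bearing the carbonyl is 11 carbons long (undecane).
A ketone (C=O on an internal carbon) is the principal characteristic group, giving the suffix -one.
The numbering direction is chosen so that numbering from this end puts the carbonyl group at C-3 rather than C-9.
That gives the carbonyl at C-3; a bromo group at C-2; a fluoro group at C-1; a methyl group at C-8.
The substituents are ordered alphabetically, ignoring any di-/tri- multipliers.
The name is 2-bromo-1-fluoro-8-methylundecan-3-one.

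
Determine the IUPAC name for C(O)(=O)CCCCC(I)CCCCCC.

6-iodododecanoic acid

Counting along the main chain through the –COOH group gives 12 carbons: the parent is dodecane.
The principal characteristic group is a carboxylic acid (terminal –COOH), named with the suffix -oic acid.
Number the chain so that the carboxylic acid carbon is C-1 by definition.
This places an iodo group at C-6.
Assembling the pieces gives 6-iodododecanoic acid.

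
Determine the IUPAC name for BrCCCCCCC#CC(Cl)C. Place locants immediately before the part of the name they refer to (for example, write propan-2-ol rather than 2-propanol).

10-bromo-2-chlorodec-3-yne

The longest chain bearing the multiple bond is 10 carbons long (decane).
The chain contains a C≡C triple bond, so the unsaturation ending is -yne.
Choose the numbering such that numbering from this end puts the triple bond at C-3 rather than C-7.
That gives the triple bond between C-3 and C-4; a bromo group at C-10; a chloro group at C-2.
Substituent prefixes are cited in alphabetical order (multiplying prefixes like di-/tri- are ignored for ordering).
Assembling the pieces gives 10-bromo-2-chlorodec-3-yne.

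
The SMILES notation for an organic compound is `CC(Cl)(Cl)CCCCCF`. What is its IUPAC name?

The longest continuous carbon chain has 7 atoms, so the parent hydride is heptane.
The numbering direction is chosen so that the substituent locant set {1,6,6} is lower than {2,2,7} at the first point of difference.
This places two chloro groups at C-6; a fluoro group at C-1.
Prefixes are listed alphabetically: chloro, fluoro.
The name is 6,6-dichloro-1-fluoroheptane.

6,6-dichloro-1-fluoroheptane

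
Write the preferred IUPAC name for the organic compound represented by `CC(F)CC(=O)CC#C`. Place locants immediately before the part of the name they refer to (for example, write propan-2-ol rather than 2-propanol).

The longest carbon chain that includes the carbonyl and the multiple bond has 7 carbons, so the parent hydride is heptane.
A ketone (C=O on an internal carbon) is the principal characteristic group, giving the suffix -one.
A C≡C triple bond in the chain gives the infix -yne-.
Number the chain so that numbering from this end puts the triple bond at C-1 rather than C-6.
This places the carbonyl at C-4; the triple bond between C-1 and C-2; a fluoro group at C-6.
Assembling the pieces gives 6-fluorohept-1-yn-4-one.

6-fluorohept-1-yn-4-one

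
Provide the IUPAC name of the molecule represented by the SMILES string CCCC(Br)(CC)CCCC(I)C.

The longest carbon chain is 9 atoms: the parent is nonane.
Number the chain so that the substituent locant set {2,6,6} is lower than {4,4,8} at the first point of difference.
That gives a bromo group at C-6; an ethyl group at C-6; an iodo group at C-2.
The substituents are ordered alphabetically, ignoring any di-/tri- multipliers.
Assembling the pieces gives 6-bromo-6-ethyl-2-iodononane.

6-bromo-6-ethyl-2-iodononane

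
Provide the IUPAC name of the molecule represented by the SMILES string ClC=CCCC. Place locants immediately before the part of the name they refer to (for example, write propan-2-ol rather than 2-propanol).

The longest carbon chain that includes the multiple bond has 5 carbons, so the parent hydride is pentane.
The chain contains a C=C double bond, so the unsaturation ending is -ene.
Choose the numbering such that numbering from this end puts the double bond at C-1 rather than C-4.
This places the double bond between C-1 and C-2; a chloro group at C-1.
The name is 1-chloropent-1-ene.

1-chloropent-1-ene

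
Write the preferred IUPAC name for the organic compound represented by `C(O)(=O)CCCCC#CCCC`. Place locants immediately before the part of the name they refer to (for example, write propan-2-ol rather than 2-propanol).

dec-6-ynoic acid

Counting along the main chain through the –COOH group and the multiple bond gives 10 carbons: the parent is decane.
The highest-priority functional group is a carboxylic acid (terminal –COOH), so the name ends in -oic acid.
There is one C≡C triple bond, indicated by the ending -yne.
Choose the numbering such that the carboxylic acid carbon is C-1 by definition.
This places the triple bond between C-6 and C-7.
Putting it together: dec-6-ynoic acid.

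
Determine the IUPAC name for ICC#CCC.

1-iodopent-2-yne

The longest chain bearing the multiple bond is 5 carbons long (pentane).
There is one C≡C triple bond, indicated by the ending -yne.
Choose the numbering such that numbering from this end puts the triple bond at C-2 rather than C-3.
That gives the triple bond between C-2 and C-3; an iodo group at C-1.
Putting it together: 1-iodopent-2-yne.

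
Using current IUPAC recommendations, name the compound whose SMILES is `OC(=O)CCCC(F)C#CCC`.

Counting along the main chain through the –COOH group and the multiple bond gives 9 carbons: the parent is nonane.
A carboxylic acid (terminal –COOH) is the principal characteristic group, giving the suffix -oic acid.
There is one C≡C triple bond, indicated by the ending -yne.
Choose the numbering such that the carboxylic acid carbon is C-1 by definition.
That gives the triple bond between C-6 and C-7; a fluoro group at C-5.
Putting it together: 5-fluoronon-6-ynoic acid.

5-fluoronon-6-ynoic acid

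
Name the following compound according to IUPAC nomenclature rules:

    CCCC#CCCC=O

oct-4-ynal

The longest chain bearing the –CHO group and the multiple bond is 8 carbons long (octane).
An aldehyde (terminal –CHO) is the principal characteristic group, giving the suffix -al.
The chain contains a C≡C triple bond, so the unsaturation ending is -yne.
Number the chain so that the aldehyde carbon is C-1 by definition.
That gives the triple bond between C-4 and C-5.
Putting it together: oct-4-ynal.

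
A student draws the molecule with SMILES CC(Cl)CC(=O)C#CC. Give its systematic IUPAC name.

The longest chain bearing the carbonyl and the multiple bond is 7 carbons long (heptane).
A ketone (C=O on an internal carbon) is the principal characteristic group, giving the suffix -one.
There is one C≡C triple bond, indicated by the ending -yne.
The numbering direction is chosen so that numbering from this end puts the triple bond at C-2 rather than C-5.
This places the carbonyl at C-4; the triple bond between C-2 and C-3; a chloro group at C-6.
The name is 6-chlorohept-2-yn-4-one.

6-chlorohept-2-yn-4-one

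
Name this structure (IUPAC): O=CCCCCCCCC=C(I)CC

10-iodododec-9-enal

The longest chain bearing the –CHO group and the multiple bond is 12 carbons long (dodecane).
The highest-priority functional group is an aldehyde (terminal –CHO), so the name ends in -al.
A C=C double bond in the chain gives the infix -ene-.
Choose the numbering such that the aldehyde carbon is C-1 by definition.
That gives the double bond between C-9 and C-10; an iodo group at C-10.
Putting it together: 10-iodododec-9-enal.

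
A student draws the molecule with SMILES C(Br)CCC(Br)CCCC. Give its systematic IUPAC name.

The longest carbon chain is 8 atoms: the parent is octane.
Number the chain so that the substituent locant set {1,4} is lower than {5,8} at the first point of difference.
This places bromo groups at C-1 and C-4.
The name is 1,4-dibromooctane.

1,4-dibromooctane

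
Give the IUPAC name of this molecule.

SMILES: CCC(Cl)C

The longest carbon chain is 4 atoms: the parent is butane.
Number the chain so that the substituent locant set {2} is lower than {3} at the first point of difference.
This places a chloro group at C-2.
Assembling the pieces gives 2-chlorobutane.

2-chlorobutane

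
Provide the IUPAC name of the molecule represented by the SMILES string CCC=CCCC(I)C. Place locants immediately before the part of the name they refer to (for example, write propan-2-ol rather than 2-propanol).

The longest carbon chain that includes the multiple bond has 8 carbons, so the parent hydride is octane.
A C=C double bond in the chain gives the infix -ene-.
The numbering direction is chosen so that numbering from this end puts the double bond at C-3 rather than C-5.
That gives the double bond between C-3 and C-4; an iodo group at C-7.
Putting it together: 7-iodooct-3-ene.

7-iodooct-3-ene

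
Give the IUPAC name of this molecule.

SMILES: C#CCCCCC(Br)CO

Counting along the main chain through the –OH group and the multiple bond gives 8 carbons: the parent is octane.
The principal characteristic group is an alcohol (–OH), named with the suffix -ol.
The chain contains a C≡C triple bond, so the unsaturation ending is -yne.
Choose the numbering such that numbering from this end puts the hydroxyl group at C-1 rather than C-8.
This places the hydroxyl at C-1; the triple bond between C-7 and C-8; a bromo group at C-2.
The name is 2-bromooct-7-yn-1-ol.

2-bromooct-7-yn-1-ol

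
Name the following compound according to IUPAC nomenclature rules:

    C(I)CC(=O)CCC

The longest chain bearing the carbonyl is 6 carbons long (hexane).
A ketone (C=O on an internal carbon) is the principal characteristic group, giving the suffix -one.
Choose the numbering such that numbering from this end puts the carbonyl group at C-3 rather than C-4.
This places the carbonyl at C-3; an iodo group at C-1.
Putting it together: 1-iodohexan-3-one.

1-iodohexan-3-one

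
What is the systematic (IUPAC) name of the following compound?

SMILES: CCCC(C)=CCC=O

The longest carbon chain that includes the –CHO group and the multiple bond has 7 carbons, so the parent hydride is heptane.
The principal characteristic group is an aldehyde (terminal –CHO), named with the suffix -al.
A C=C double bond in the chain gives the infix -ene-.
The numbering direction is chosen so that the aldehyde carbon is C-1 by definition.
That gives the double bond between C-3 and C-4; a methyl group at C-4.
The name is 4-methylhept-3-enal.

4-methylhept-3-enal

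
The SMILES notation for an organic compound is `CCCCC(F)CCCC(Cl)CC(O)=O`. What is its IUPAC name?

3-chloro-7-fluoroundecanoic acid

The longest carbon chain that includes the –COOH group has 11 carbons, so the parent hydride is undecane.
The highest-priority functional group is a carboxylic acid (terminal –COOH), so the name ends in -oic acid.
Number the chain so that the carboxylic acid carbon is C-1 by definition.
With this numbering: a chloro group at C-3; a fluoro group at C-7.
Substituent prefixes are cited in alphabetical order (multiplying prefixes like di-/tri- are ignored for ordering).
The name is 3-chloro-7-fluoroundecanoic acid.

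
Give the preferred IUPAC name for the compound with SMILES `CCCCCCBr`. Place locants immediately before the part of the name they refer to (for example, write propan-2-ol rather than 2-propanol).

The longest continuous carbon chain has 6 atoms, so the parent hydride is hexane.
The numbering direction is chosen so that the substituent locant set {1} is lower than {6} at the first point of difference.
This places a bromo group at C-1.
Assembling the pieces gives 1-bromohexane.

1-bromohexane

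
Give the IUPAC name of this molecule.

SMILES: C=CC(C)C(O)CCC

3-methylhept-1-en-4-ol

The longest carbon chain that includes the –OH group and the multiple bond has 7 carbons, so the parent hydride is heptane.
An alcohol (–OH) is the principal characteristic group, giving the suffix -ol.
A C=C double bond in the chain gives the infix -ene-.
Number the chain so that numbering from this end puts the double bond at C-1 rather than C-6.
This places the hydroxyl at C-4; the double bond between C-1 and C-2; a methyl group at C-3.
Assembling the pieces gives 3-methylhept-1-en-4-ol.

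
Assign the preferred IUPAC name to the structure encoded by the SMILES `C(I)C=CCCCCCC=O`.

The longest chain bearing the –CHO group and the multiple bond is 9 carbons long (nonane).
The highest-priority functional group is an aldehyde (terminal –CHO), so the name ends in -al.
There is one C=C double bond, indicated by the ending -ene.
The numbering direction is chosen so that the aldehyde carbon is C-1 by definition.
That gives the double bond between C-7 and C-8; an iodo group at C-9.
Assembling the pieces gives 9-iodonon-7-enal.

9-iodonon-7-enal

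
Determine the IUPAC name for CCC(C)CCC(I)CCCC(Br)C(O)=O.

The longest chain bearing the –COOH group is 11 carbons long (undecane).
A carboxylic acid (terminal –COOH) is the principal characteristic group, giving the suffix -oic acid.
Number the chain so that the carboxylic acid carbon is C-1 by definition.
This places a bromo group at C-2; an iodo group at C-6; a methyl group at C-9.
Prefixes are listed alphabetically: bromo, iodo, methyl.
Putting it together: 2-bromo-6-iodo-9-methylundecanoic acid.

2-bromo-6-iodo-9-methylundecanoic acid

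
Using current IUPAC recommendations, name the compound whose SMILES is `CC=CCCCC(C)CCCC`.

Counting along the main chain through the multiple bond gives 11 carbons: the parent is undecane.
There is one C=C double bond, indicated by the ending -ene.
The numbering direction is chosen so that numbering from this end puts the double bond at C-2 rather than C-9.
With this numbering: the double bond between C-2 and C-3; a methyl group at C-7.
The name is 7-methylundec-2-ene.

7-methylundec-2-ene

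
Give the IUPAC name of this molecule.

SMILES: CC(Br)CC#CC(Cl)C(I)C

7-bromo-3-chloro-2-iodooct-4-yne

The longest carbon chain that includes the multiple bond has 8 carbons, so the parent hydride is octane.
A C≡C triple bond in the chain gives the infix -yne-.
The numbering direction is chosen so that the substituent locant set {2,3,7} is lower than {2,6,7} at the first point of difference.
This places the triple bond between C-4 and C-5; a bromo group at C-7; a chloro group at C-3; an iodo group at C-2.
Substituent prefixes are cited in alphabetical order (multiplying prefixes like di-/tri- are ignored for ordering).
Assembling the pieces gives 7-bromo-3-chloro-2-iodooct-4-yne.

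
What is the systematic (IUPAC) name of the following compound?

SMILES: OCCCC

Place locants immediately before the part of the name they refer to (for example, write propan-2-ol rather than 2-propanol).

The longest chain bearing the –OH group is 4 carbons long (butane).
An alcohol (–OH) is the principal characteristic group, giving the suffix -ol.
The numbering direction is chosen so that numbering from this end puts the hydroxyl group at C-1 rather than C-4.
This places the hydroxyl at C-1.
The name is butan-1-ol.

butan-1-ol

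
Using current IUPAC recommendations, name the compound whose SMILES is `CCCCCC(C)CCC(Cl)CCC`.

4-chloro-7-methyldodecane

The longest continuous carbon chain has 12 atoms, so the parent hydride is dodecane.
The numbering direction is chosen so that the substituent locant set {4,7} is lower than {6,9} at the first point of difference.
That gives a chloro group at C-4; a methyl group at C-7.
Substituent prefixes are cited in alphabetical order (multiplying prefixes like di-/tri- are ignored for ordering).
Assembling the pieces gives 4-chloro-7-methyldodecane.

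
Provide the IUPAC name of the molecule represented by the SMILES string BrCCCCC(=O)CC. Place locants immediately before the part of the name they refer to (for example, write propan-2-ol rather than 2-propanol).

7-bromoheptan-3-one

The longest carbon chain that includes the carbonyl has 7 carbons, so the parent hydride is heptane.
A ketone (C=O on an internal carbon) is the principal characteristic group, giving the suffix -one.
Number the chain so that numbering from this end puts the carbonyl group at C-3 rather than C-5.
That gives the carbonyl at C-3; a bromo group at C-7.
Assembling the pieces gives 7-bromoheptan-3-one.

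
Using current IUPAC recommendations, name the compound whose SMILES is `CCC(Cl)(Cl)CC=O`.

The longest carbon chain that includes the –CHO group has 5 carbons, so the parent hydride is pentane.
An aldehyde (terminal –CHO) is the principal characteristic group, giving the suffix -al.
Number the chain so that the aldehyde carbon is C-1 by definition.
This places two chloro groups at C-3.
Putting it together: 3,3-dichloropentanal.

3,3-dichloropentanal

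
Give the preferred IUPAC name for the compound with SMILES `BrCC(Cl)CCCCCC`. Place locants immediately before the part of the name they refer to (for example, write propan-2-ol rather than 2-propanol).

The parent chain contains 8 carbons (octane).
Choose the numbering such that the substituent locant set {1,2} is lower than {7,8} at the first point of difference.
That gives a bromo group at C-1; a chloro group at C-2.
Substituent prefixes are cited in alphabetical order (multiplying prefixes like di-/tri- are ignored for ordering).
Putting it together: 1-bromo-2-chlorooctane.

1-bromo-2-chlorooctane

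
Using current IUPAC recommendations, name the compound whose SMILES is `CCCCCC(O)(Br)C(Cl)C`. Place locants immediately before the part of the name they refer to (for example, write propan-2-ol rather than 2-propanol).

3-bromo-2-chlorooctan-3-ol

Counting along the main chain through the –OH group gives 8 carbons: the parent is octane.
The highest-priority functional group is an alcohol (–OH), so the name ends in -ol.
Choose the numbering such that numbering from this end puts the hydroxyl group at C-3 rather than C-6.
This places the hydroxyl at C-3; a bromo group at C-3; a chloro group at C-2.
Substituent prefixes are cited in alphabetical order (multiplying prefixes like di-/tri- are ignored for ordering).
The name is 3-bromo-2-chlorooctan-3-ol.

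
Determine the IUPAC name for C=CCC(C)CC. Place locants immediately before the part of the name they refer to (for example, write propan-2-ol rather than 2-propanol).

Counting along the main chain through the multiple bond gives 6 carbons: the parent is hexane.
The chain contains a C=C double bond, so the unsaturation ending is -ene.
The numbering direction is chosen so that numbering from this end puts the double bond at C-1 rather than C-5.
This places the double bond between C-1 and C-2; a methyl group at C-4.
Putting it together: 4-methylhex-1-ene.

4-methylhex-1-ene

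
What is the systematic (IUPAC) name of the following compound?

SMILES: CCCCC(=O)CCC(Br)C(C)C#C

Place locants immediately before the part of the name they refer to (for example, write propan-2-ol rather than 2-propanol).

The longest carbon chain that includes the carbonyl and the multiple bond has 11 carbons, so the parent hydride is undecane.
A ketone (C=O on an internal carbon) is the principal characteristic group, giving the suffix -one.
There is one C≡C triple bond, indicated by the ending -yne.
The numbering direction is chosen so that numbering from this end puts the carbonyl group at C-5 rather than C-7.
That gives the carbonyl at C-5; the triple bond between C-10 and C-11; a bromo group at C-8; a methyl group at C-9.
Prefixes are listed alphabetically: bromo, methyl.
The name is 8-bromo-9-methylundec-10-yn-5-one.

8-bromo-9-methylundec-10-yn-5-one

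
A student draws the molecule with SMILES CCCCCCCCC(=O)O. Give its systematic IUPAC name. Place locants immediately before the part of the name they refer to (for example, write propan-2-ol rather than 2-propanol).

nonanoic acid

Counting along the main chain through the –COOH group gives 9 carbons: the parent is nonane.
A carboxylic acid (terminal –COOH) is the principal characteristic group, giving the suffix -oic acid.
Choose the numbering such that the carboxylic acid carbon is C-1 by definition.
Putting it together: nonanoic acid.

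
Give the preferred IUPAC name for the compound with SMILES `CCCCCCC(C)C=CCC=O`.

5-methylundec-3-enal

The longest carbon chain that includes the –CHO group and the multiple bond has 11 carbons, so the parent hydride is undecane.
The principal characteristic group is an aldehyde (terminal –CHO), named with the suffix -al.
A C=C double bond in the chain gives the infix -ene-.
Number the chain so that the aldehyde carbon is C-1 by definition.
This places the double bond between C-3 and C-4; a methyl group at C-5.
Assembling the pieces gives 5-methylundec-3-enal.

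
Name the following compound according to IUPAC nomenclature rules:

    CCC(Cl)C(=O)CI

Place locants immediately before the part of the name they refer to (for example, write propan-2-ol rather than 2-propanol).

3-chloro-1-iodopentan-2-one

Counting along the main chain through the carbonyl gives 5 carbons: the parent is pentane.
The principal characteristic group is a ketone (C=O on an internal carbon), named with the suffix -one.
Choose the numbering such that numbering from this end puts the carbonyl group at C-2 rather than C-4.
This places the carbonyl at C-2; a chloro group at C-3; an iodo group at C-1.
Prefixes are listed alphabetically: chloro, iodo.
Putting it together: 3-chloro-1-iodopentan-2-one.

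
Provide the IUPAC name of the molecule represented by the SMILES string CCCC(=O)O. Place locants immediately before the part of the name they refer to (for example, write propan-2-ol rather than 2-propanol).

The longest carbon chain that includes the –COOH group has 4 carbons, so the parent hydride is butane.
The principal characteristic group is a carboxylic acid (terminal –COOH), named with the suffix -oic acid.
Choose the numbering such that the carboxylic acid carbon is C-1 by definition.
Putting it together: butanoic acid.

butanoic acid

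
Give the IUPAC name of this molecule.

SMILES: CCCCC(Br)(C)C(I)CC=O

4-bromo-3-iodo-4-methyloctanal

Counting along the main chain through the –CHO group gives 8 carbons: the parent is octane.
The highest-priority functional group is an aldehyde (terminal –CHO), so the name ends in -al.
The numbering direction is chosen so that the aldehyde carbon is C-1 by definition.
With this numbering: a bromo group at C-4; an iodo group at C-3; a methyl group at C-4.
Substituent prefixes are cited in alphabetical order (multiplying prefixes like di-/tri- are ignored for ordering).
The name is 4-bromo-3-iodo-4-methyloctanal.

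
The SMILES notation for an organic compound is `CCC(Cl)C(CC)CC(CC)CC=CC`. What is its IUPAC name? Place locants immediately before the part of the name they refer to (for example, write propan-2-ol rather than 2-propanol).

8-chloro-5,7-diethyldec-2-ene

The longest chain bearing the multiple bond is 10 carbons long (decane).
The chain contains a C=C double bond, so the unsaturation ending is -ene.
Number the chain so that numbering from this end puts the double bond at C-2 rather than C-8.
That gives the double bond between C-2 and C-3; a chloro group at C-8; ethyl groups at C-5 and C-7.
The substituents are ordered alphabetically, ignoring any di-/tri- multipliers.
The name is 8-chloro-5,7-diethyldec-2-ene.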